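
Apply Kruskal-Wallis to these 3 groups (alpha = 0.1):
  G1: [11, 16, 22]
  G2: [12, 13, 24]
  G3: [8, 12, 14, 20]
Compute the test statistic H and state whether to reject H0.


Step 1: Combine all N = 10 observations and assign midranks.
sorted (value, group, rank): (8,G3,1), (11,G1,2), (12,G2,3.5), (12,G3,3.5), (13,G2,5), (14,G3,6), (16,G1,7), (20,G3,8), (22,G1,9), (24,G2,10)
Step 2: Sum ranks within each group.
R_1 = 18 (n_1 = 3)
R_2 = 18.5 (n_2 = 3)
R_3 = 18.5 (n_3 = 4)
Step 3: H = 12/(N(N+1)) * sum(R_i^2/n_i) - 3(N+1)
     = 12/(10*11) * (18^2/3 + 18.5^2/3 + 18.5^2/4) - 3*11
     = 0.109091 * 307.646 - 33
     = 0.561364.
Step 4: Ties present; correction factor C = 1 - 6/(10^3 - 10) = 0.993939. Corrected H = 0.561364 / 0.993939 = 0.564787.
Step 5: Under H0, H ~ chi^2(2); p-value = 0.753977.
Step 6: alpha = 0.1. fail to reject H0.

H = 0.5648, df = 2, p = 0.753977, fail to reject H0.


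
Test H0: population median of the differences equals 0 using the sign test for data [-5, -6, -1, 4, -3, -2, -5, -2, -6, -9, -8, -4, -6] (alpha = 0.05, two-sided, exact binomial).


Step 1: Discard zero differences. Original n = 13; n_eff = number of nonzero differences = 13.
Nonzero differences (with sign): -5, -6, -1, +4, -3, -2, -5, -2, -6, -9, -8, -4, -6
Step 2: Count signs: positive = 1, negative = 12.
Step 3: Under H0: P(positive) = 0.5, so the number of positives S ~ Bin(13, 0.5).
Step 4: Two-sided exact p-value = sum of Bin(13,0.5) probabilities at or below the observed probability = 0.003418.
Step 5: alpha = 0.05. reject H0.

n_eff = 13, pos = 1, neg = 12, p = 0.003418, reject H0.


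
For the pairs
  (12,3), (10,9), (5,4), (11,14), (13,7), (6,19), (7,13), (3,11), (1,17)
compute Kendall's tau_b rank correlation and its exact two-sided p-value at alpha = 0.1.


Step 1: Enumerate the 36 unordered pairs (i,j) with i<j and classify each by sign(x_j-x_i) * sign(y_j-y_i).
  (1,2):dx=-2,dy=+6->D; (1,3):dx=-7,dy=+1->D; (1,4):dx=-1,dy=+11->D; (1,5):dx=+1,dy=+4->C
  (1,6):dx=-6,dy=+16->D; (1,7):dx=-5,dy=+10->D; (1,8):dx=-9,dy=+8->D; (1,9):dx=-11,dy=+14->D
  (2,3):dx=-5,dy=-5->C; (2,4):dx=+1,dy=+5->C; (2,5):dx=+3,dy=-2->D; (2,6):dx=-4,dy=+10->D
  (2,7):dx=-3,dy=+4->D; (2,8):dx=-7,dy=+2->D; (2,9):dx=-9,dy=+8->D; (3,4):dx=+6,dy=+10->C
  (3,5):dx=+8,dy=+3->C; (3,6):dx=+1,dy=+15->C; (3,7):dx=+2,dy=+9->C; (3,8):dx=-2,dy=+7->D
  (3,9):dx=-4,dy=+13->D; (4,5):dx=+2,dy=-7->D; (4,6):dx=-5,dy=+5->D; (4,7):dx=-4,dy=-1->C
  (4,8):dx=-8,dy=-3->C; (4,9):dx=-10,dy=+3->D; (5,6):dx=-7,dy=+12->D; (5,7):dx=-6,dy=+6->D
  (5,8):dx=-10,dy=+4->D; (5,9):dx=-12,dy=+10->D; (6,7):dx=+1,dy=-6->D; (6,8):dx=-3,dy=-8->C
  (6,9):dx=-5,dy=-2->C; (7,8):dx=-4,dy=-2->C; (7,9):dx=-6,dy=+4->D; (8,9):dx=-2,dy=+6->D
Step 2: C = 12, D = 24, total pairs = 36.
Step 3: tau = (C - D)/(n(n-1)/2) = (12 - 24)/36 = -0.333333.
Step 4: Exact two-sided p-value (enumerate n! = 362880 permutations of y under H0): p = 0.259518.
Step 5: alpha = 0.1. fail to reject H0.

tau_b = -0.3333 (C=12, D=24), p = 0.259518, fail to reject H0.


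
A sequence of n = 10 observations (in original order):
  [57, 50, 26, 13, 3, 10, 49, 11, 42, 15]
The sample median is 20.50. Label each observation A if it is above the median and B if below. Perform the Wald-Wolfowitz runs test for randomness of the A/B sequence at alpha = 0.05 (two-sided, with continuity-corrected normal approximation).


Step 1: Compute median = 20.50; label A = above, B = below.
Labels in order: AAABBBABAB  (n_A = 5, n_B = 5)
Step 2: Count runs R = 6.
Step 3: Under H0 (random ordering), E[R] = 2*n_A*n_B/(n_A+n_B) + 1 = 2*5*5/10 + 1 = 6.0000.
        Var[R] = 2*n_A*n_B*(2*n_A*n_B - n_A - n_B) / ((n_A+n_B)^2 * (n_A+n_B-1)) = 2000/900 = 2.2222.
        SD[R] = 1.4907.
Step 4: R = E[R], so z = 0 with no continuity correction.
Step 5: Two-sided p-value via normal approximation = 2*(1 - Phi(|z|)) = 1.000000.
Step 6: alpha = 0.05. fail to reject H0.

R = 6, z = 0.0000, p = 1.000000, fail to reject H0.


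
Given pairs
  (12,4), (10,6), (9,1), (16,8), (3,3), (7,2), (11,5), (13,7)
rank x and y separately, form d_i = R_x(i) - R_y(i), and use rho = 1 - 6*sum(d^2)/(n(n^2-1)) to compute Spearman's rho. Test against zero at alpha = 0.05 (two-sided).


Step 1: Rank x and y separately (midranks; no ties here).
rank(x): 12->6, 10->4, 9->3, 16->8, 3->1, 7->2, 11->5, 13->7
rank(y): 4->4, 6->6, 1->1, 8->8, 3->3, 2->2, 5->5, 7->7
Step 2: d_i = R_x(i) - R_y(i); compute d_i^2.
  (6-4)^2=4, (4-6)^2=4, (3-1)^2=4, (8-8)^2=0, (1-3)^2=4, (2-2)^2=0, (5-5)^2=0, (7-7)^2=0
sum(d^2) = 16.
Step 3: rho = 1 - 6*16 / (8*(8^2 - 1)) = 1 - 96/504 = 0.809524.
Step 4: Under H0, t = rho * sqrt((n-2)/(1-rho^2)) = 3.3776 ~ t(6).
Step 5: Two-sided p-value from the t-distribution with 6 df = 0.014903.
Step 6: alpha = 0.05. reject H0.

rho = 0.8095, p = 0.014903, reject H0 at alpha = 0.05.


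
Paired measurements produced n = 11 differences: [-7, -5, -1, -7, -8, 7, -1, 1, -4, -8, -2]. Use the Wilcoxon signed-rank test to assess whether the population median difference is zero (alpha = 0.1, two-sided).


Step 1: Drop any zero differences (none here) and take |d_i|.
|d| = [7, 5, 1, 7, 8, 7, 1, 1, 4, 8, 2]
Step 2: Midrank |d_i| (ties get averaged ranks).
ranks: |7|->8, |5|->6, |1|->2, |7|->8, |8|->10.5, |7|->8, |1|->2, |1|->2, |4|->5, |8|->10.5, |2|->4
Step 3: Attach original signs; sum ranks with positive sign and with negative sign.
W+ = 8 + 2 = 10
W- = 8 + 6 + 2 + 8 + 10.5 + 2 + 5 + 10.5 + 4 = 56
(Check: W+ + W- = 66 should equal n(n+1)/2 = 66.)
Step 4: Test statistic W = min(W+, W-) = 10.
Step 5: Ties in |d|, so use the tie-corrected normal approximation.
        E[W] = n(n+1)/4 = 11*12/4 = 33.
        Tie groups: |d|=1 (t=3), |d|=7 (t=3), |d|=8 (t=2); sum(t^3 - t) = 54.
        Var[W] = n(n+1)(2n+1)/24 - sum(t^3-t)/48 = 3036/24 - 54/48 = 125.375.
        z = (W - E[W]) / sqrt(Var[W]) = (10 - 33) / 11.1971 = -2.0541.
        Two-sided p = 2*Phi(z) = 0.039966.
Step 6: alpha = 0.1. reject H0.

W+ = 10, W- = 56, W = min = 10, p = 0.039966, reject H0.


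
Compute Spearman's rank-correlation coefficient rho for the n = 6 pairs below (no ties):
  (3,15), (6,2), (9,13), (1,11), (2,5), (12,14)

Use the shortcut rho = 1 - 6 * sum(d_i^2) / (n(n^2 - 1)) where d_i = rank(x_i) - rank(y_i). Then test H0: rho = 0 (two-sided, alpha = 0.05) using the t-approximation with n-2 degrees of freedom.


Step 1: Rank x and y separately (midranks; no ties here).
rank(x): 3->3, 6->4, 9->5, 1->1, 2->2, 12->6
rank(y): 15->6, 2->1, 13->4, 11->3, 5->2, 14->5
Step 2: d_i = R_x(i) - R_y(i); compute d_i^2.
  (3-6)^2=9, (4-1)^2=9, (5-4)^2=1, (1-3)^2=4, (2-2)^2=0, (6-5)^2=1
sum(d^2) = 24.
Step 3: rho = 1 - 6*24 / (6*(6^2 - 1)) = 1 - 144/210 = 0.314286.
Step 4: Under H0, t = rho * sqrt((n-2)/(1-rho^2)) = 0.6621 ~ t(4).
Step 5: Two-sided p-value from the t-distribution with 4 df = 0.544093.
Step 6: alpha = 0.05. fail to reject H0.

rho = 0.3143, p = 0.544093, fail to reject H0 at alpha = 0.05.


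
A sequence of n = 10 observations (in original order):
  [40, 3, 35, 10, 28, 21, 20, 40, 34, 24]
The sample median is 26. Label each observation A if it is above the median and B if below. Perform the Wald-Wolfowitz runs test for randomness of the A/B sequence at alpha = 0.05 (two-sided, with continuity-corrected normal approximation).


Step 1: Compute median = 26; label A = above, B = below.
Labels in order: ABABABBAAB  (n_A = 5, n_B = 5)
Step 2: Count runs R = 8.
Step 3: Under H0 (random ordering), E[R] = 2*n_A*n_B/(n_A+n_B) + 1 = 2*5*5/10 + 1 = 6.0000.
        Var[R] = 2*n_A*n_B*(2*n_A*n_B - n_A - n_B) / ((n_A+n_B)^2 * (n_A+n_B-1)) = 2000/900 = 2.2222.
        SD[R] = 1.4907.
Step 4: Continuity-corrected z = (R - 0.5 - E[R]) / SD[R] = (8 - 0.5 - 6.0000) / 1.4907 = 1.0062.
Step 5: Two-sided p-value via normal approximation = 2*(1 - Phi(|z|)) = 0.314305.
Step 6: alpha = 0.05. fail to reject H0.

R = 8, z = 1.0062, p = 0.314305, fail to reject H0.


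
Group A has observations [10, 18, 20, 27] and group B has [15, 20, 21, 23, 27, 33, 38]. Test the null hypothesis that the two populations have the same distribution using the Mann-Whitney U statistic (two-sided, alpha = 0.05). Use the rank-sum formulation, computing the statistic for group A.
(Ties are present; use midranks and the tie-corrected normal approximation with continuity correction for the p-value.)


Step 1: Combine and sort all 11 observations; assign midranks.
sorted (value, group): (10,X), (15,Y), (18,X), (20,X), (20,Y), (21,Y), (23,Y), (27,X), (27,Y), (33,Y), (38,Y)
ranks: 10->1, 15->2, 18->3, 20->4.5, 20->4.5, 21->6, 23->7, 27->8.5, 27->8.5, 33->10, 38->11
Step 2: Rank sum for X: R1 = 1 + 3 + 4.5 + 8.5 = 17.
Step 3: U_X = R1 - n1(n1+1)/2 = 17 - 4*5/2 = 17 - 10 = 7.
       U_Y = n1*n2 - U_X = 28 - 7 = 21.
Step 4: Ties are present, so use the tie-corrected normal approximation (with continuity correction) for the p-value.
Step 5: p-value = 0.217200; compare to alpha = 0.05. fail to reject H0.

U_X = 7, p = 0.217200, fail to reject H0 at alpha = 0.05.


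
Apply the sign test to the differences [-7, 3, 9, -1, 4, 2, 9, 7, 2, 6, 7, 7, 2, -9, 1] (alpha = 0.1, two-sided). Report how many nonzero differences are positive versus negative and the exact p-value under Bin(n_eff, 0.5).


Step 1: Discard zero differences. Original n = 15; n_eff = number of nonzero differences = 15.
Nonzero differences (with sign): -7, +3, +9, -1, +4, +2, +9, +7, +2, +6, +7, +7, +2, -9, +1
Step 2: Count signs: positive = 12, negative = 3.
Step 3: Under H0: P(positive) = 0.5, so the number of positives S ~ Bin(15, 0.5).
Step 4: Two-sided exact p-value = sum of Bin(15,0.5) probabilities at or below the observed probability = 0.035156.
Step 5: alpha = 0.1. reject H0.

n_eff = 15, pos = 12, neg = 3, p = 0.035156, reject H0.


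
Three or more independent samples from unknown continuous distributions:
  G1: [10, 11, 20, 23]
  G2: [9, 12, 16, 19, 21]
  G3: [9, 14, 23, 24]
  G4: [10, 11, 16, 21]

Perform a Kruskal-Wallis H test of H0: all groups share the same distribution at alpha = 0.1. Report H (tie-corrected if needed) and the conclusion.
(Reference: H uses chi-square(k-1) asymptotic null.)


Step 1: Combine all N = 17 observations and assign midranks.
sorted (value, group, rank): (9,G2,1.5), (9,G3,1.5), (10,G1,3.5), (10,G4,3.5), (11,G1,5.5), (11,G4,5.5), (12,G2,7), (14,G3,8), (16,G2,9.5), (16,G4,9.5), (19,G2,11), (20,G1,12), (21,G2,13.5), (21,G4,13.5), (23,G1,15.5), (23,G3,15.5), (24,G3,17)
Step 2: Sum ranks within each group.
R_1 = 36.5 (n_1 = 4)
R_2 = 42.5 (n_2 = 5)
R_3 = 42 (n_3 = 4)
R_4 = 32 (n_4 = 4)
Step 3: H = 12/(N(N+1)) * sum(R_i^2/n_i) - 3(N+1)
     = 12/(17*18) * (36.5^2/4 + 42.5^2/5 + 42^2/4 + 32^2/4) - 3*18
     = 0.039216 * 1391.31 - 54
     = 0.561275.
Step 4: Ties present; correction factor C = 1 - 36/(17^3 - 17) = 0.992647. Corrected H = 0.561275 / 0.992647 = 0.565432.
Step 5: Under H0, H ~ chi^2(3); p-value = 0.904298.
Step 6: alpha = 0.1. fail to reject H0.

H = 0.5654, df = 3, p = 0.904298, fail to reject H0.


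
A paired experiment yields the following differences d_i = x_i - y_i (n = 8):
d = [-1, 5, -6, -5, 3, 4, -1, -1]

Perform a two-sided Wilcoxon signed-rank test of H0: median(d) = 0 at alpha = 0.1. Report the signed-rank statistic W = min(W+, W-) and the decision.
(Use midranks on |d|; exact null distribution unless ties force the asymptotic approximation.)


Step 1: Drop any zero differences (none here) and take |d_i|.
|d| = [1, 5, 6, 5, 3, 4, 1, 1]
Step 2: Midrank |d_i| (ties get averaged ranks).
ranks: |1|->2, |5|->6.5, |6|->8, |5|->6.5, |3|->4, |4|->5, |1|->2, |1|->2
Step 3: Attach original signs; sum ranks with positive sign and with negative sign.
W+ = 6.5 + 4 + 5 = 15.5
W- = 2 + 8 + 6.5 + 2 + 2 = 20.5
(Check: W+ + W- = 36 should equal n(n+1)/2 = 36.)
Step 4: Test statistic W = min(W+, W-) = 15.5.
Step 5: Ties in |d|, so use the tie-corrected normal approximation.
        E[W] = n(n+1)/4 = 8*9/4 = 18.
        Tie groups: |d|=1 (t=3), |d|=5 (t=2); sum(t^3 - t) = 30.
        Var[W] = n(n+1)(2n+1)/24 - sum(t^3-t)/48 = 1224/24 - 30/48 = 50.375.
        z = (W - E[W]) / sqrt(Var[W]) = (15.5 - 18) / 7.0975 = -0.3522.
        Two-sided p = 2*Phi(z) = 0.724662.
Step 6: alpha = 0.1. fail to reject H0.

W+ = 15.5, W- = 20.5, W = min = 15.5, p = 0.724662, fail to reject H0.


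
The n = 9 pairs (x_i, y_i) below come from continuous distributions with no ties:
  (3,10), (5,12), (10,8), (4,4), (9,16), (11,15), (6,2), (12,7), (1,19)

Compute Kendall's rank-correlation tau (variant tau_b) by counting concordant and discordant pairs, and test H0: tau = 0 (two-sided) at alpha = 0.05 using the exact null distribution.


Step 1: Enumerate the 36 unordered pairs (i,j) with i<j and classify each by sign(x_j-x_i) * sign(y_j-y_i).
  (1,2):dx=+2,dy=+2->C; (1,3):dx=+7,dy=-2->D; (1,4):dx=+1,dy=-6->D; (1,5):dx=+6,dy=+6->C
  (1,6):dx=+8,dy=+5->C; (1,7):dx=+3,dy=-8->D; (1,8):dx=+9,dy=-3->D; (1,9):dx=-2,dy=+9->D
  (2,3):dx=+5,dy=-4->D; (2,4):dx=-1,dy=-8->C; (2,5):dx=+4,dy=+4->C; (2,6):dx=+6,dy=+3->C
  (2,7):dx=+1,dy=-10->D; (2,8):dx=+7,dy=-5->D; (2,9):dx=-4,dy=+7->D; (3,4):dx=-6,dy=-4->C
  (3,5):dx=-1,dy=+8->D; (3,6):dx=+1,dy=+7->C; (3,7):dx=-4,dy=-6->C; (3,8):dx=+2,dy=-1->D
  (3,9):dx=-9,dy=+11->D; (4,5):dx=+5,dy=+12->C; (4,6):dx=+7,dy=+11->C; (4,7):dx=+2,dy=-2->D
  (4,8):dx=+8,dy=+3->C; (4,9):dx=-3,dy=+15->D; (5,6):dx=+2,dy=-1->D; (5,7):dx=-3,dy=-14->C
  (5,8):dx=+3,dy=-9->D; (5,9):dx=-8,dy=+3->D; (6,7):dx=-5,dy=-13->C; (6,8):dx=+1,dy=-8->D
  (6,9):dx=-10,dy=+4->D; (7,8):dx=+6,dy=+5->C; (7,9):dx=-5,dy=+17->D; (8,9):dx=-11,dy=+12->D
Step 2: C = 15, D = 21, total pairs = 36.
Step 3: tau = (C - D)/(n(n-1)/2) = (15 - 21)/36 = -0.166667.
Step 4: Exact two-sided p-value (enumerate n! = 362880 permutations of y under H0): p = 0.612202.
Step 5: alpha = 0.05. fail to reject H0.

tau_b = -0.1667 (C=15, D=21), p = 0.612202, fail to reject H0.


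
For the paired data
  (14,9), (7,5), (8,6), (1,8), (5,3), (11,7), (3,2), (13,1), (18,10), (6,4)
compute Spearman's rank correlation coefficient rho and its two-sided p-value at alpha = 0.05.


Step 1: Rank x and y separately (midranks; no ties here).
rank(x): 14->9, 7->5, 8->6, 1->1, 5->3, 11->7, 3->2, 13->8, 18->10, 6->4
rank(y): 9->9, 5->5, 6->6, 8->8, 3->3, 7->7, 2->2, 1->1, 10->10, 4->4
Step 2: d_i = R_x(i) - R_y(i); compute d_i^2.
  (9-9)^2=0, (5-5)^2=0, (6-6)^2=0, (1-8)^2=49, (3-3)^2=0, (7-7)^2=0, (2-2)^2=0, (8-1)^2=49, (10-10)^2=0, (4-4)^2=0
sum(d^2) = 98.
Step 3: rho = 1 - 6*98 / (10*(10^2 - 1)) = 1 - 588/990 = 0.406061.
Step 4: Under H0, t = rho * sqrt((n-2)/(1-rho^2)) = 1.2568 ~ t(8).
Step 5: Two-sided p-value from the t-distribution with 8 df = 0.244282.
Step 6: alpha = 0.05. fail to reject H0.

rho = 0.4061, p = 0.244282, fail to reject H0 at alpha = 0.05.


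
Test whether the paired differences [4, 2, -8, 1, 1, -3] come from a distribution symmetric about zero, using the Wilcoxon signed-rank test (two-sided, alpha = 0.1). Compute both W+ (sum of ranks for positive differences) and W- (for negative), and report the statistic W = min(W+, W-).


Step 1: Drop any zero differences (none here) and take |d_i|.
|d| = [4, 2, 8, 1, 1, 3]
Step 2: Midrank |d_i| (ties get averaged ranks).
ranks: |4|->5, |2|->3, |8|->6, |1|->1.5, |1|->1.5, |3|->4
Step 3: Attach original signs; sum ranks with positive sign and with negative sign.
W+ = 5 + 3 + 1.5 + 1.5 = 11
W- = 6 + 4 = 10
(Check: W+ + W- = 21 should equal n(n+1)/2 = 21.)
Step 4: Test statistic W = min(W+, W-) = 10.
Step 5: Ties in |d|, so use the tie-corrected normal approximation.
        E[W] = n(n+1)/4 = 6*7/4 = 10.5.
        Tie groups: |d|=1 (t=2); sum(t^3 - t) = 6.
        Var[W] = n(n+1)(2n+1)/24 - sum(t^3-t)/48 = 546/24 - 6/48 = 22.625.
        z = (W - E[W]) / sqrt(Var[W]) = (10 - 10.5) / 4.7566 = -0.1051.
        Two-sided p = 2*Phi(z) = 0.916282.
Step 6: alpha = 0.1. fail to reject H0.

W+ = 11, W- = 10, W = min = 10, p = 0.916282, fail to reject H0.


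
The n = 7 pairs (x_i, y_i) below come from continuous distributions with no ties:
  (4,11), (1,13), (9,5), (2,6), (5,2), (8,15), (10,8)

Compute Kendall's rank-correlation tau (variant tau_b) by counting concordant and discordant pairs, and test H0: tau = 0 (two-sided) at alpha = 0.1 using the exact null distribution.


Step 1: Enumerate the 21 unordered pairs (i,j) with i<j and classify each by sign(x_j-x_i) * sign(y_j-y_i).
  (1,2):dx=-3,dy=+2->D; (1,3):dx=+5,dy=-6->D; (1,4):dx=-2,dy=-5->C; (1,5):dx=+1,dy=-9->D
  (1,6):dx=+4,dy=+4->C; (1,7):dx=+6,dy=-3->D; (2,3):dx=+8,dy=-8->D; (2,4):dx=+1,dy=-7->D
  (2,5):dx=+4,dy=-11->D; (2,6):dx=+7,dy=+2->C; (2,7):dx=+9,dy=-5->D; (3,4):dx=-7,dy=+1->D
  (3,5):dx=-4,dy=-3->C; (3,6):dx=-1,dy=+10->D; (3,7):dx=+1,dy=+3->C; (4,5):dx=+3,dy=-4->D
  (4,6):dx=+6,dy=+9->C; (4,7):dx=+8,dy=+2->C; (5,6):dx=+3,dy=+13->C; (5,7):dx=+5,dy=+6->C
  (6,7):dx=+2,dy=-7->D
Step 2: C = 9, D = 12, total pairs = 21.
Step 3: tau = (C - D)/(n(n-1)/2) = (9 - 12)/21 = -0.142857.
Step 4: Exact two-sided p-value (enumerate n! = 5040 permutations of y under H0): p = 0.772619.
Step 5: alpha = 0.1. fail to reject H0.

tau_b = -0.1429 (C=9, D=12), p = 0.772619, fail to reject H0.


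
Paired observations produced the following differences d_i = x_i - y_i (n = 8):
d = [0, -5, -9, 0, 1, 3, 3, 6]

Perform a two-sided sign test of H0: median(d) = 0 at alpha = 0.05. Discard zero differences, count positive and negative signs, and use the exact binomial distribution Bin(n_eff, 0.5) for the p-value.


Step 1: Discard zero differences. Original n = 8; n_eff = number of nonzero differences = 6.
Nonzero differences (with sign): -5, -9, +1, +3, +3, +6
Step 2: Count signs: positive = 4, negative = 2.
Step 3: Under H0: P(positive) = 0.5, so the number of positives S ~ Bin(6, 0.5).
Step 4: Two-sided exact p-value = sum of Bin(6,0.5) probabilities at or below the observed probability = 0.687500.
Step 5: alpha = 0.05. fail to reject H0.

n_eff = 6, pos = 4, neg = 2, p = 0.687500, fail to reject H0.


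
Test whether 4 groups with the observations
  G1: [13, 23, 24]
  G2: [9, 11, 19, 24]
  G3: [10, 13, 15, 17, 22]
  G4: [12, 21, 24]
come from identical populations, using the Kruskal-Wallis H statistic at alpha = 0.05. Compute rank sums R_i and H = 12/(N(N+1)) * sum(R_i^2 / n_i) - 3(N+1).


Step 1: Combine all N = 15 observations and assign midranks.
sorted (value, group, rank): (9,G2,1), (10,G3,2), (11,G2,3), (12,G4,4), (13,G1,5.5), (13,G3,5.5), (15,G3,7), (17,G3,8), (19,G2,9), (21,G4,10), (22,G3,11), (23,G1,12), (24,G1,14), (24,G2,14), (24,G4,14)
Step 2: Sum ranks within each group.
R_1 = 31.5 (n_1 = 3)
R_2 = 27 (n_2 = 4)
R_3 = 33.5 (n_3 = 5)
R_4 = 28 (n_4 = 3)
Step 3: H = 12/(N(N+1)) * sum(R_i^2/n_i) - 3(N+1)
     = 12/(15*16) * (31.5^2/3 + 27^2/4 + 33.5^2/5 + 28^2/3) - 3*16
     = 0.050000 * 998.783 - 48
     = 1.939167.
Step 4: Ties present; correction factor C = 1 - 30/(15^3 - 15) = 0.991071. Corrected H = 1.939167 / 0.991071 = 1.956637.
Step 5: Under H0, H ~ chi^2(3); p-value = 0.581456.
Step 6: alpha = 0.05. fail to reject H0.

H = 1.9566, df = 3, p = 0.581456, fail to reject H0.


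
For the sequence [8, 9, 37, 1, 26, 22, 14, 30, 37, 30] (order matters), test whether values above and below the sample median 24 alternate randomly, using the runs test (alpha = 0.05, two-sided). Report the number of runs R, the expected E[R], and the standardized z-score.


Step 1: Compute median = 24; label A = above, B = below.
Labels in order: BBABABBAAA  (n_A = 5, n_B = 5)
Step 2: Count runs R = 6.
Step 3: Under H0 (random ordering), E[R] = 2*n_A*n_B/(n_A+n_B) + 1 = 2*5*5/10 + 1 = 6.0000.
        Var[R] = 2*n_A*n_B*(2*n_A*n_B - n_A - n_B) / ((n_A+n_B)^2 * (n_A+n_B-1)) = 2000/900 = 2.2222.
        SD[R] = 1.4907.
Step 4: R = E[R], so z = 0 with no continuity correction.
Step 5: Two-sided p-value via normal approximation = 2*(1 - Phi(|z|)) = 1.000000.
Step 6: alpha = 0.05. fail to reject H0.

R = 6, z = 0.0000, p = 1.000000, fail to reject H0.


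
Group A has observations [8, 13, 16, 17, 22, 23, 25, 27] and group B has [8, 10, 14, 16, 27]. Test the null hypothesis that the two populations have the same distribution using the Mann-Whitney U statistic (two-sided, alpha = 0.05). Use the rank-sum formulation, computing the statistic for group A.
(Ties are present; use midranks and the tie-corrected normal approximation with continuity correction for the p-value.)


Step 1: Combine and sort all 13 observations; assign midranks.
sorted (value, group): (8,X), (8,Y), (10,Y), (13,X), (14,Y), (16,X), (16,Y), (17,X), (22,X), (23,X), (25,X), (27,X), (27,Y)
ranks: 8->1.5, 8->1.5, 10->3, 13->4, 14->5, 16->6.5, 16->6.5, 17->8, 22->9, 23->10, 25->11, 27->12.5, 27->12.5
Step 2: Rank sum for X: R1 = 1.5 + 4 + 6.5 + 8 + 9 + 10 + 11 + 12.5 = 62.5.
Step 3: U_X = R1 - n1(n1+1)/2 = 62.5 - 8*9/2 = 62.5 - 36 = 26.5.
       U_Y = n1*n2 - U_X = 40 - 26.5 = 13.5.
Step 4: Ties are present, so use the tie-corrected normal approximation (with continuity correction) for the p-value.
Step 5: p-value = 0.377803; compare to alpha = 0.05. fail to reject H0.

U_X = 26.5, p = 0.377803, fail to reject H0 at alpha = 0.05.


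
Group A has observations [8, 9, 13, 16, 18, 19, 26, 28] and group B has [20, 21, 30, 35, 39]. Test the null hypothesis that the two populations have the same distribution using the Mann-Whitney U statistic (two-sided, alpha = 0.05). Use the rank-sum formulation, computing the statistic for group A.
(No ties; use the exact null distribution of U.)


Step 1: Combine and sort all 13 observations; assign midranks.
sorted (value, group): (8,X), (9,X), (13,X), (16,X), (18,X), (19,X), (20,Y), (21,Y), (26,X), (28,X), (30,Y), (35,Y), (39,Y)
ranks: 8->1, 9->2, 13->3, 16->4, 18->5, 19->6, 20->7, 21->8, 26->9, 28->10, 30->11, 35->12, 39->13
Step 2: Rank sum for X: R1 = 1 + 2 + 3 + 4 + 5 + 6 + 9 + 10 = 40.
Step 3: U_X = R1 - n1(n1+1)/2 = 40 - 8*9/2 = 40 - 36 = 4.
       U_Y = n1*n2 - U_X = 40 - 4 = 36.
Step 4: No ties, so the exact null distribution of U (based on enumerating the C(13,8) = 1287 equally likely rank assignments) gives the two-sided p-value.
Step 5: p-value = 0.018648; compare to alpha = 0.05. reject H0.

U_X = 4, p = 0.018648, reject H0 at alpha = 0.05.


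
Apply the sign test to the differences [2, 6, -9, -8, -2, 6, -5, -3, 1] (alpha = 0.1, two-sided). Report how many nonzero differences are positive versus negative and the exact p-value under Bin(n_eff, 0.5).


Step 1: Discard zero differences. Original n = 9; n_eff = number of nonzero differences = 9.
Nonzero differences (with sign): +2, +6, -9, -8, -2, +6, -5, -3, +1
Step 2: Count signs: positive = 4, negative = 5.
Step 3: Under H0: P(positive) = 0.5, so the number of positives S ~ Bin(9, 0.5).
Step 4: Two-sided exact p-value = sum of Bin(9,0.5) probabilities at or below the observed probability = 1.000000.
Step 5: alpha = 0.1. fail to reject H0.

n_eff = 9, pos = 4, neg = 5, p = 1.000000, fail to reject H0.


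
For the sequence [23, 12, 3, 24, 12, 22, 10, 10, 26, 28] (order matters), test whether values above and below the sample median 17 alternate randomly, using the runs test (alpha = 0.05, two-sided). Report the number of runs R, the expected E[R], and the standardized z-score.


Step 1: Compute median = 17; label A = above, B = below.
Labels in order: ABBABABBAA  (n_A = 5, n_B = 5)
Step 2: Count runs R = 7.
Step 3: Under H0 (random ordering), E[R] = 2*n_A*n_B/(n_A+n_B) + 1 = 2*5*5/10 + 1 = 6.0000.
        Var[R] = 2*n_A*n_B*(2*n_A*n_B - n_A - n_B) / ((n_A+n_B)^2 * (n_A+n_B-1)) = 2000/900 = 2.2222.
        SD[R] = 1.4907.
Step 4: Continuity-corrected z = (R - 0.5 - E[R]) / SD[R] = (7 - 0.5 - 6.0000) / 1.4907 = 0.3354.
Step 5: Two-sided p-value via normal approximation = 2*(1 - Phi(|z|)) = 0.737316.
Step 6: alpha = 0.05. fail to reject H0.

R = 7, z = 0.3354, p = 0.737316, fail to reject H0.


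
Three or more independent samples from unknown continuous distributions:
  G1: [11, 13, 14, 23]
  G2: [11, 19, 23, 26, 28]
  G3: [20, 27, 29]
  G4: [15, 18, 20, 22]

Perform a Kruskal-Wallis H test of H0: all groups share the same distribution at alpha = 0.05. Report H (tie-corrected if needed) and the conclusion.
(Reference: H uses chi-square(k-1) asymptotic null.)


Step 1: Combine all N = 16 observations and assign midranks.
sorted (value, group, rank): (11,G1,1.5), (11,G2,1.5), (13,G1,3), (14,G1,4), (15,G4,5), (18,G4,6), (19,G2,7), (20,G3,8.5), (20,G4,8.5), (22,G4,10), (23,G1,11.5), (23,G2,11.5), (26,G2,13), (27,G3,14), (28,G2,15), (29,G3,16)
Step 2: Sum ranks within each group.
R_1 = 20 (n_1 = 4)
R_2 = 48 (n_2 = 5)
R_3 = 38.5 (n_3 = 3)
R_4 = 29.5 (n_4 = 4)
Step 3: H = 12/(N(N+1)) * sum(R_i^2/n_i) - 3(N+1)
     = 12/(16*17) * (20^2/4 + 48^2/5 + 38.5^2/3 + 29.5^2/4) - 3*17
     = 0.044118 * 1272.45 - 51
     = 5.137316.
Step 4: Ties present; correction factor C = 1 - 18/(16^3 - 16) = 0.995588. Corrected H = 5.137316 / 0.995588 = 5.160081.
Step 5: Under H0, H ~ chi^2(3); p-value = 0.160444.
Step 6: alpha = 0.05. fail to reject H0.

H = 5.1601, df = 3, p = 0.160444, fail to reject H0.


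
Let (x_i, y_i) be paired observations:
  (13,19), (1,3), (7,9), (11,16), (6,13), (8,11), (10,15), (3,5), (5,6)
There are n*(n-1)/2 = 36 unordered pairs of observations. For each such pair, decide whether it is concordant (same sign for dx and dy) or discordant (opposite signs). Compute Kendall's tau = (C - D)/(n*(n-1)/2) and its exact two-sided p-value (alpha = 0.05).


Step 1: Enumerate the 36 unordered pairs (i,j) with i<j and classify each by sign(x_j-x_i) * sign(y_j-y_i).
  (1,2):dx=-12,dy=-16->C; (1,3):dx=-6,dy=-10->C; (1,4):dx=-2,dy=-3->C; (1,5):dx=-7,dy=-6->C
  (1,6):dx=-5,dy=-8->C; (1,7):dx=-3,dy=-4->C; (1,8):dx=-10,dy=-14->C; (1,9):dx=-8,dy=-13->C
  (2,3):dx=+6,dy=+6->C; (2,4):dx=+10,dy=+13->C; (2,5):dx=+5,dy=+10->C; (2,6):dx=+7,dy=+8->C
  (2,7):dx=+9,dy=+12->C; (2,8):dx=+2,dy=+2->C; (2,9):dx=+4,dy=+3->C; (3,4):dx=+4,dy=+7->C
  (3,5):dx=-1,dy=+4->D; (3,6):dx=+1,dy=+2->C; (3,7):dx=+3,dy=+6->C; (3,8):dx=-4,dy=-4->C
  (3,9):dx=-2,dy=-3->C; (4,5):dx=-5,dy=-3->C; (4,6):dx=-3,dy=-5->C; (4,7):dx=-1,dy=-1->C
  (4,8):dx=-8,dy=-11->C; (4,9):dx=-6,dy=-10->C; (5,6):dx=+2,dy=-2->D; (5,7):dx=+4,dy=+2->C
  (5,8):dx=-3,dy=-8->C; (5,9):dx=-1,dy=-7->C; (6,7):dx=+2,dy=+4->C; (6,8):dx=-5,dy=-6->C
  (6,9):dx=-3,dy=-5->C; (7,8):dx=-7,dy=-10->C; (7,9):dx=-5,dy=-9->C; (8,9):dx=+2,dy=+1->C
Step 2: C = 34, D = 2, total pairs = 36.
Step 3: tau = (C - D)/(n(n-1)/2) = (34 - 2)/36 = 0.888889.
Step 4: Exact two-sided p-value (enumerate n! = 362880 permutations of y under H0): p = 0.000243.
Step 5: alpha = 0.05. reject H0.

tau_b = 0.8889 (C=34, D=2), p = 0.000243, reject H0.


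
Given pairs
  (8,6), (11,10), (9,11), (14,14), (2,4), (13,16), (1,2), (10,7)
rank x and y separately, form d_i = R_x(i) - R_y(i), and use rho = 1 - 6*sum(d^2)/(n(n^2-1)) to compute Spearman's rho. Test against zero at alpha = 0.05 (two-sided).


Step 1: Rank x and y separately (midranks; no ties here).
rank(x): 8->3, 11->6, 9->4, 14->8, 2->2, 13->7, 1->1, 10->5
rank(y): 6->3, 10->5, 11->6, 14->7, 4->2, 16->8, 2->1, 7->4
Step 2: d_i = R_x(i) - R_y(i); compute d_i^2.
  (3-3)^2=0, (6-5)^2=1, (4-6)^2=4, (8-7)^2=1, (2-2)^2=0, (7-8)^2=1, (1-1)^2=0, (5-4)^2=1
sum(d^2) = 8.
Step 3: rho = 1 - 6*8 / (8*(8^2 - 1)) = 1 - 48/504 = 0.904762.
Step 4: Under H0, t = rho * sqrt((n-2)/(1-rho^2)) = 5.2034 ~ t(6).
Step 5: Two-sided p-value from the t-distribution with 6 df = 0.002008.
Step 6: alpha = 0.05. reject H0.

rho = 0.9048, p = 0.002008, reject H0 at alpha = 0.05.


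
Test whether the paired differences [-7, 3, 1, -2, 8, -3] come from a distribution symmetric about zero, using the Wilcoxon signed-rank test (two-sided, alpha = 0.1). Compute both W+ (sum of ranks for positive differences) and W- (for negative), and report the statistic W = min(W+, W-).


Step 1: Drop any zero differences (none here) and take |d_i|.
|d| = [7, 3, 1, 2, 8, 3]
Step 2: Midrank |d_i| (ties get averaged ranks).
ranks: |7|->5, |3|->3.5, |1|->1, |2|->2, |8|->6, |3|->3.5
Step 3: Attach original signs; sum ranks with positive sign and with negative sign.
W+ = 3.5 + 1 + 6 = 10.5
W- = 5 + 2 + 3.5 = 10.5
(Check: W+ + W- = 21 should equal n(n+1)/2 = 21.)
Step 4: Test statistic W = min(W+, W-) = 10.5.
Step 5: Ties in |d|, so use the tie-corrected normal approximation.
        E[W] = n(n+1)/4 = 6*7/4 = 10.5.
        Tie groups: |d|=3 (t=2); sum(t^3 - t) = 6.
        Var[W] = n(n+1)(2n+1)/24 - sum(t^3-t)/48 = 546/24 - 6/48 = 22.625.
        z = (W - E[W]) / sqrt(Var[W]) = (10.5 - 10.5) / 4.7566 = 0.0000.
        Two-sided p = 2*Phi(z) = 1.000000.
Step 6: alpha = 0.1. fail to reject H0.

W+ = 10.5, W- = 10.5, W = min = 10.5, p = 1.000000, fail to reject H0.


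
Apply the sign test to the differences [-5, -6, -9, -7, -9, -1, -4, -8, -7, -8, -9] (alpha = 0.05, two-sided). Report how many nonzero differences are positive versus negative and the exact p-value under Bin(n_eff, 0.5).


Step 1: Discard zero differences. Original n = 11; n_eff = number of nonzero differences = 11.
Nonzero differences (with sign): -5, -6, -9, -7, -9, -1, -4, -8, -7, -8, -9
Step 2: Count signs: positive = 0, negative = 11.
Step 3: Under H0: P(positive) = 0.5, so the number of positives S ~ Bin(11, 0.5).
Step 4: Two-sided exact p-value = sum of Bin(11,0.5) probabilities at or below the observed probability = 0.000977.
Step 5: alpha = 0.05. reject H0.

n_eff = 11, pos = 0, neg = 11, p = 0.000977, reject H0.


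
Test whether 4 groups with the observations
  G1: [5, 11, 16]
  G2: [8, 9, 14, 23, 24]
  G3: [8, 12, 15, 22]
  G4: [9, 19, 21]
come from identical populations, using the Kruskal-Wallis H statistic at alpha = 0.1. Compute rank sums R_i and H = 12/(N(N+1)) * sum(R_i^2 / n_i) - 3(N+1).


Step 1: Combine all N = 15 observations and assign midranks.
sorted (value, group, rank): (5,G1,1), (8,G2,2.5), (8,G3,2.5), (9,G2,4.5), (9,G4,4.5), (11,G1,6), (12,G3,7), (14,G2,8), (15,G3,9), (16,G1,10), (19,G4,11), (21,G4,12), (22,G3,13), (23,G2,14), (24,G2,15)
Step 2: Sum ranks within each group.
R_1 = 17 (n_1 = 3)
R_2 = 44 (n_2 = 5)
R_3 = 31.5 (n_3 = 4)
R_4 = 27.5 (n_4 = 3)
Step 3: H = 12/(N(N+1)) * sum(R_i^2/n_i) - 3(N+1)
     = 12/(15*16) * (17^2/3 + 44^2/5 + 31.5^2/4 + 27.5^2/3) - 3*16
     = 0.050000 * 983.679 - 48
     = 1.183958.
Step 4: Ties present; correction factor C = 1 - 12/(15^3 - 15) = 0.996429. Corrected H = 1.183958 / 0.996429 = 1.188202.
Step 5: Under H0, H ~ chi^2(3); p-value = 0.755835.
Step 6: alpha = 0.1. fail to reject H0.

H = 1.1882, df = 3, p = 0.755835, fail to reject H0.


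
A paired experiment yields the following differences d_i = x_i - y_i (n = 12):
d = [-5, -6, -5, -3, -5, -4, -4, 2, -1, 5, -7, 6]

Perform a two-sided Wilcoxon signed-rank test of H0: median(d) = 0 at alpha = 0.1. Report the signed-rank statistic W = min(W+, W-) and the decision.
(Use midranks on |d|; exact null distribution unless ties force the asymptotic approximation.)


Step 1: Drop any zero differences (none here) and take |d_i|.
|d| = [5, 6, 5, 3, 5, 4, 4, 2, 1, 5, 7, 6]
Step 2: Midrank |d_i| (ties get averaged ranks).
ranks: |5|->7.5, |6|->10.5, |5|->7.5, |3|->3, |5|->7.5, |4|->4.5, |4|->4.5, |2|->2, |1|->1, |5|->7.5, |7|->12, |6|->10.5
Step 3: Attach original signs; sum ranks with positive sign and with negative sign.
W+ = 2 + 7.5 + 10.5 = 20
W- = 7.5 + 10.5 + 7.5 + 3 + 7.5 + 4.5 + 4.5 + 1 + 12 = 58
(Check: W+ + W- = 78 should equal n(n+1)/2 = 78.)
Step 4: Test statistic W = min(W+, W-) = 20.
Step 5: Ties in |d|, so use the tie-corrected normal approximation.
        E[W] = n(n+1)/4 = 12*13/4 = 39.
        Tie groups: |d|=4 (t=2), |d|=5 (t=4), |d|=6 (t=2); sum(t^3 - t) = 72.
        Var[W] = n(n+1)(2n+1)/24 - sum(t^3-t)/48 = 3900/24 - 72/48 = 161.
        z = (W - E[W]) / sqrt(Var[W]) = (20 - 39) / 12.6886 = -1.4974.
        Two-sided p = 2*Phi(z) = 0.134287.
Step 6: alpha = 0.1. fail to reject H0.

W+ = 20, W- = 58, W = min = 20, p = 0.134287, fail to reject H0.


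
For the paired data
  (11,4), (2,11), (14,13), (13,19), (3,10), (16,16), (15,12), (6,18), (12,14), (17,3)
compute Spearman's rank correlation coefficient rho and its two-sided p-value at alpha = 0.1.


Step 1: Rank x and y separately (midranks; no ties here).
rank(x): 11->4, 2->1, 14->7, 13->6, 3->2, 16->9, 15->8, 6->3, 12->5, 17->10
rank(y): 4->2, 11->4, 13->6, 19->10, 10->3, 16->8, 12->5, 18->9, 14->7, 3->1
Step 2: d_i = R_x(i) - R_y(i); compute d_i^2.
  (4-2)^2=4, (1-4)^2=9, (7-6)^2=1, (6-10)^2=16, (2-3)^2=1, (9-8)^2=1, (8-5)^2=9, (3-9)^2=36, (5-7)^2=4, (10-1)^2=81
sum(d^2) = 162.
Step 3: rho = 1 - 6*162 / (10*(10^2 - 1)) = 1 - 972/990 = 0.018182.
Step 4: Under H0, t = rho * sqrt((n-2)/(1-rho^2)) = 0.0514 ~ t(8).
Step 5: Two-sided p-value from the t-distribution with 8 df = 0.960240.
Step 6: alpha = 0.1. fail to reject H0.

rho = 0.0182, p = 0.960240, fail to reject H0 at alpha = 0.1.


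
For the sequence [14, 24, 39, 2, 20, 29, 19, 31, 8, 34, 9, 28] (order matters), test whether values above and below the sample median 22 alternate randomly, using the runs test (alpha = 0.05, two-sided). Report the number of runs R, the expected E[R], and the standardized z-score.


Step 1: Compute median = 22; label A = above, B = below.
Labels in order: BAABBABABABA  (n_A = 6, n_B = 6)
Step 2: Count runs R = 10.
Step 3: Under H0 (random ordering), E[R] = 2*n_A*n_B/(n_A+n_B) + 1 = 2*6*6/12 + 1 = 7.0000.
        Var[R] = 2*n_A*n_B*(2*n_A*n_B - n_A - n_B) / ((n_A+n_B)^2 * (n_A+n_B-1)) = 4320/1584 = 2.7273.
        SD[R] = 1.6514.
Step 4: Continuity-corrected z = (R - 0.5 - E[R]) / SD[R] = (10 - 0.5 - 7.0000) / 1.6514 = 1.5138.
Step 5: Two-sided p-value via normal approximation = 2*(1 - Phi(|z|)) = 0.130070.
Step 6: alpha = 0.05. fail to reject H0.

R = 10, z = 1.5138, p = 0.130070, fail to reject H0.


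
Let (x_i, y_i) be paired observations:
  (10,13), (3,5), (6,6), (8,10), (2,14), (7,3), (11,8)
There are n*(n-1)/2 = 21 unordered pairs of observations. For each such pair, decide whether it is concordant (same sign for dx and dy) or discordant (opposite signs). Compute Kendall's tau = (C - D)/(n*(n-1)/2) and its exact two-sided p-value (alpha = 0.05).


Step 1: Enumerate the 21 unordered pairs (i,j) with i<j and classify each by sign(x_j-x_i) * sign(y_j-y_i).
  (1,2):dx=-7,dy=-8->C; (1,3):dx=-4,dy=-7->C; (1,4):dx=-2,dy=-3->C; (1,5):dx=-8,dy=+1->D
  (1,6):dx=-3,dy=-10->C; (1,7):dx=+1,dy=-5->D; (2,3):dx=+3,dy=+1->C; (2,4):dx=+5,dy=+5->C
  (2,5):dx=-1,dy=+9->D; (2,6):dx=+4,dy=-2->D; (2,7):dx=+8,dy=+3->C; (3,4):dx=+2,dy=+4->C
  (3,5):dx=-4,dy=+8->D; (3,6):dx=+1,dy=-3->D; (3,7):dx=+5,dy=+2->C; (4,5):dx=-6,dy=+4->D
  (4,6):dx=-1,dy=-7->C; (4,7):dx=+3,dy=-2->D; (5,6):dx=+5,dy=-11->D; (5,7):dx=+9,dy=-6->D
  (6,7):dx=+4,dy=+5->C
Step 2: C = 11, D = 10, total pairs = 21.
Step 3: tau = (C - D)/(n(n-1)/2) = (11 - 10)/21 = 0.047619.
Step 4: Exact two-sided p-value (enumerate n! = 5040 permutations of y under H0): p = 1.000000.
Step 5: alpha = 0.05. fail to reject H0.

tau_b = 0.0476 (C=11, D=10), p = 1.000000, fail to reject H0.


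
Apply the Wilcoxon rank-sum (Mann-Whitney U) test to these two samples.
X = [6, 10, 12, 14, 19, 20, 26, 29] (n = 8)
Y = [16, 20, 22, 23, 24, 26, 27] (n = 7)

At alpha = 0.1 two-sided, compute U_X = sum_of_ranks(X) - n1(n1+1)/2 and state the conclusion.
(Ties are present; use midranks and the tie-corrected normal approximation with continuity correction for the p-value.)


Step 1: Combine and sort all 15 observations; assign midranks.
sorted (value, group): (6,X), (10,X), (12,X), (14,X), (16,Y), (19,X), (20,X), (20,Y), (22,Y), (23,Y), (24,Y), (26,X), (26,Y), (27,Y), (29,X)
ranks: 6->1, 10->2, 12->3, 14->4, 16->5, 19->6, 20->7.5, 20->7.5, 22->9, 23->10, 24->11, 26->12.5, 26->12.5, 27->14, 29->15
Step 2: Rank sum for X: R1 = 1 + 2 + 3 + 4 + 6 + 7.5 + 12.5 + 15 = 51.
Step 3: U_X = R1 - n1(n1+1)/2 = 51 - 8*9/2 = 51 - 36 = 15.
       U_Y = n1*n2 - U_X = 56 - 15 = 41.
Step 4: Ties are present, so use the tie-corrected normal approximation (with continuity correction) for the p-value.
Step 5: p-value = 0.147286; compare to alpha = 0.1. fail to reject H0.

U_X = 15, p = 0.147286, fail to reject H0 at alpha = 0.1.


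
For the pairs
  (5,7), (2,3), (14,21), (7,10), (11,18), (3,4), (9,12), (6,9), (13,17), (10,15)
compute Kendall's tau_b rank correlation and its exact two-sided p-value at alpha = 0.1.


Step 1: Enumerate the 45 unordered pairs (i,j) with i<j and classify each by sign(x_j-x_i) * sign(y_j-y_i).
  (1,2):dx=-3,dy=-4->C; (1,3):dx=+9,dy=+14->C; (1,4):dx=+2,dy=+3->C; (1,5):dx=+6,dy=+11->C
  (1,6):dx=-2,dy=-3->C; (1,7):dx=+4,dy=+5->C; (1,8):dx=+1,dy=+2->C; (1,9):dx=+8,dy=+10->C
  (1,10):dx=+5,dy=+8->C; (2,3):dx=+12,dy=+18->C; (2,4):dx=+5,dy=+7->C; (2,5):dx=+9,dy=+15->C
  (2,6):dx=+1,dy=+1->C; (2,7):dx=+7,dy=+9->C; (2,8):dx=+4,dy=+6->C; (2,9):dx=+11,dy=+14->C
  (2,10):dx=+8,dy=+12->C; (3,4):dx=-7,dy=-11->C; (3,5):dx=-3,dy=-3->C; (3,6):dx=-11,dy=-17->C
  (3,7):dx=-5,dy=-9->C; (3,8):dx=-8,dy=-12->C; (3,9):dx=-1,dy=-4->C; (3,10):dx=-4,dy=-6->C
  (4,5):dx=+4,dy=+8->C; (4,6):dx=-4,dy=-6->C; (4,7):dx=+2,dy=+2->C; (4,8):dx=-1,dy=-1->C
  (4,9):dx=+6,dy=+7->C; (4,10):dx=+3,dy=+5->C; (5,6):dx=-8,dy=-14->C; (5,7):dx=-2,dy=-6->C
  (5,8):dx=-5,dy=-9->C; (5,9):dx=+2,dy=-1->D; (5,10):dx=-1,dy=-3->C; (6,7):dx=+6,dy=+8->C
  (6,8):dx=+3,dy=+5->C; (6,9):dx=+10,dy=+13->C; (6,10):dx=+7,dy=+11->C; (7,8):dx=-3,dy=-3->C
  (7,9):dx=+4,dy=+5->C; (7,10):dx=+1,dy=+3->C; (8,9):dx=+7,dy=+8->C; (8,10):dx=+4,dy=+6->C
  (9,10):dx=-3,dy=-2->C
Step 2: C = 44, D = 1, total pairs = 45.
Step 3: tau = (C - D)/(n(n-1)/2) = (44 - 1)/45 = 0.955556.
Step 4: Exact two-sided p-value (enumerate n! = 3628800 permutations of y under H0): p = 0.000006.
Step 5: alpha = 0.1. reject H0.

tau_b = 0.9556 (C=44, D=1), p = 0.000006, reject H0.


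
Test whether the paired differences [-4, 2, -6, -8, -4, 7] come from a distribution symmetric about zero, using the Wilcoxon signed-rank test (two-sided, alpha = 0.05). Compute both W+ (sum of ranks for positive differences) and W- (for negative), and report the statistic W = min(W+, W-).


Step 1: Drop any zero differences (none here) and take |d_i|.
|d| = [4, 2, 6, 8, 4, 7]
Step 2: Midrank |d_i| (ties get averaged ranks).
ranks: |4|->2.5, |2|->1, |6|->4, |8|->6, |4|->2.5, |7|->5
Step 3: Attach original signs; sum ranks with positive sign and with negative sign.
W+ = 1 + 5 = 6
W- = 2.5 + 4 + 6 + 2.5 = 15
(Check: W+ + W- = 21 should equal n(n+1)/2 = 21.)
Step 4: Test statistic W = min(W+, W-) = 6.
Step 5: Ties in |d|, so use the tie-corrected normal approximation.
        E[W] = n(n+1)/4 = 6*7/4 = 10.5.
        Tie groups: |d|=4 (t=2); sum(t^3 - t) = 6.
        Var[W] = n(n+1)(2n+1)/24 - sum(t^3-t)/48 = 546/24 - 6/48 = 22.625.
        z = (W - E[W]) / sqrt(Var[W]) = (6 - 10.5) / 4.7566 = -0.9461.
        Two-sided p = 2*Phi(z) = 0.344118.
Step 6: alpha = 0.05. fail to reject H0.

W+ = 6, W- = 15, W = min = 6, p = 0.344118, fail to reject H0.


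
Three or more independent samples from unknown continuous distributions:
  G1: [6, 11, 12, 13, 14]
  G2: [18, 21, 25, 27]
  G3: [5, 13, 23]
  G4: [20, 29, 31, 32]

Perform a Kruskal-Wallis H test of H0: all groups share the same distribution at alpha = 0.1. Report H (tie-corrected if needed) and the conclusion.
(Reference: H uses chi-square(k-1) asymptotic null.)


Step 1: Combine all N = 16 observations and assign midranks.
sorted (value, group, rank): (5,G3,1), (6,G1,2), (11,G1,3), (12,G1,4), (13,G1,5.5), (13,G3,5.5), (14,G1,7), (18,G2,8), (20,G4,9), (21,G2,10), (23,G3,11), (25,G2,12), (27,G2,13), (29,G4,14), (31,G4,15), (32,G4,16)
Step 2: Sum ranks within each group.
R_1 = 21.5 (n_1 = 5)
R_2 = 43 (n_2 = 4)
R_3 = 17.5 (n_3 = 3)
R_4 = 54 (n_4 = 4)
Step 3: H = 12/(N(N+1)) * sum(R_i^2/n_i) - 3(N+1)
     = 12/(16*17) * (21.5^2/5 + 43^2/4 + 17.5^2/3 + 54^2/4) - 3*17
     = 0.044118 * 1385.78 - 51
     = 10.137500.
Step 4: Ties present; correction factor C = 1 - 6/(16^3 - 16) = 0.998529. Corrected H = 10.137500 / 0.998529 = 10.152430.
Step 5: Under H0, H ~ chi^2(3); p-value = 0.017314.
Step 6: alpha = 0.1. reject H0.

H = 10.1524, df = 3, p = 0.017314, reject H0.


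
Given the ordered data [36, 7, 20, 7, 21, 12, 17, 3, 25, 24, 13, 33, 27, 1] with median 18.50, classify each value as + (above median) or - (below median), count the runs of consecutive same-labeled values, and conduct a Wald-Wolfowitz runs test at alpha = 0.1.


Step 1: Compute median = 18.50; label A = above, B = below.
Labels in order: ABABABBBAABAAB  (n_A = 7, n_B = 7)
Step 2: Count runs R = 10.
Step 3: Under H0 (random ordering), E[R] = 2*n_A*n_B/(n_A+n_B) + 1 = 2*7*7/14 + 1 = 8.0000.
        Var[R] = 2*n_A*n_B*(2*n_A*n_B - n_A - n_B) / ((n_A+n_B)^2 * (n_A+n_B-1)) = 8232/2548 = 3.2308.
        SD[R] = 1.7974.
Step 4: Continuity-corrected z = (R - 0.5 - E[R]) / SD[R] = (10 - 0.5 - 8.0000) / 1.7974 = 0.8345.
Step 5: Two-sided p-value via normal approximation = 2*(1 - Phi(|z|)) = 0.403986.
Step 6: alpha = 0.1. fail to reject H0.

R = 10, z = 0.8345, p = 0.403986, fail to reject H0.
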